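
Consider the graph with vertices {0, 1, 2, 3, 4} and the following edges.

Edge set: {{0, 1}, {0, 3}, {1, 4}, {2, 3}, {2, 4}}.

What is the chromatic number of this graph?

3

The cycle 3-2-4-1-0-3 has odd length 5, so it cannot be 2-colored; at least 3 colors are needed.
3 colors suffice: color a → {0, 4}; color b → {1, 2}; color c → {3}. No two adjacent vertices share a color.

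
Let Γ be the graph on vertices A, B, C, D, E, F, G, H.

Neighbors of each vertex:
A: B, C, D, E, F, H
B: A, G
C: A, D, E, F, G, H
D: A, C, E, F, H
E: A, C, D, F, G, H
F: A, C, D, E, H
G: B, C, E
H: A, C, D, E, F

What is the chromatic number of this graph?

A, C, D, E, F, H form a clique, so at least 6 colors are needed.
6 colors suffice: color 1 → {B, E}; color 2 → {A, G}; color 3 → {C}; color 4 → {H}; color 5 → {F}; color 6 → {D}. No two adjacent vertices share a color.

6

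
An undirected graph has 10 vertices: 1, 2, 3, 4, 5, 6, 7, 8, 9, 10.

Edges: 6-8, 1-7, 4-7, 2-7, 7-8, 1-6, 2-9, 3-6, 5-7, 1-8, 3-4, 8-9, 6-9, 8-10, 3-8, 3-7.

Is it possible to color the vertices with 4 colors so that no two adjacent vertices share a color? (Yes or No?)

Yes

The chromatic number is 3. 1, 6, 8 are mutually adjacent, so at least 3 colors are needed.
3 colors suffice: color red → {2, 4, 5, 8}; color blue → {6, 7, 10}; color green → {1, 3, 9}.
Since 4 ≥ 3, a proper 4-coloring certainly exists.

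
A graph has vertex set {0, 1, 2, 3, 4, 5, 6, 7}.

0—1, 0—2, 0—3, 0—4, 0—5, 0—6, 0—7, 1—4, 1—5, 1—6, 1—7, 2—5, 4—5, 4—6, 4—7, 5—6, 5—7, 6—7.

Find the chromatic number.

0, 1, 4, 5, 6, 7 are pairwise adjacent (a clique of size 6), so at least 6 colors are needed.
6 colors suffice: color red → {0}; color blue → {3, 5}; color green → {2, 4}; color yellow → {6}; color purple → {7}; color orange → {1}. Every edge joins two different colors.

6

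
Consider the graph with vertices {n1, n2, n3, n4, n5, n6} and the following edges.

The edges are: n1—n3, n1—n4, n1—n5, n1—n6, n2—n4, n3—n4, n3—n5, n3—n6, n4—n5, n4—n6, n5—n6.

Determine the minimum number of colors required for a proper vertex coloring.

5

n1, n3, n4, n5, n6 are mutually adjacent (a clique of size 5), so at least 5 colors are needed.
One proper 5-coloring: n1=2, n2=2, n3=3, n4=1, n5=4, n6=5. No two adjacent vertices share a color.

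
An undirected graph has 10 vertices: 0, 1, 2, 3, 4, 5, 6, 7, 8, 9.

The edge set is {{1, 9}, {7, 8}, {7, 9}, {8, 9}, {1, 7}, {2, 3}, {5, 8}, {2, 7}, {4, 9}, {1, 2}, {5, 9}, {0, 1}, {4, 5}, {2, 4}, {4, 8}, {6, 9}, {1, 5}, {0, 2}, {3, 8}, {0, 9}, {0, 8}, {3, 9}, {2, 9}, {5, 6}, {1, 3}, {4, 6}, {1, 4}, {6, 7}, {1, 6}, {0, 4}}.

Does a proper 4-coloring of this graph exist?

No

0, 1, 2, 4, 9 form a clique, so at least 5 colors are needed.
So 4 colors are not enough.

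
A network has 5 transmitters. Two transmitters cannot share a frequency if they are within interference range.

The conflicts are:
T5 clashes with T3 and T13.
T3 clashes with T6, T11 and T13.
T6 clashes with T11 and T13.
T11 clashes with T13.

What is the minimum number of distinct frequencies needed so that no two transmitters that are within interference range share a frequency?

T3, T6, T11, T13 are mutually in conflict, so at least 4 frequencies are needed.
A valid assignment using 4 frequencies: T5=3, T3=2, T6=4, T11=3, T13=1. Every pair that conflicts lands in different frequencies.

4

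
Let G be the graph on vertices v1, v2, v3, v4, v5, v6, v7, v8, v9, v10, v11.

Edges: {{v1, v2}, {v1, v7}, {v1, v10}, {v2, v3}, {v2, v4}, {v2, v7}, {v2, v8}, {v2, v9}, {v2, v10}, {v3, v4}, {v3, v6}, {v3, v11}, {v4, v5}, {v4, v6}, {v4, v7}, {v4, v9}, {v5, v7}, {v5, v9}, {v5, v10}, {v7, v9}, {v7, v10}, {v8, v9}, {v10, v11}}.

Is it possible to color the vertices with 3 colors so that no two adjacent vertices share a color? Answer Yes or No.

v2, v4, v7, v9 form a clique, so at least 4 colors are needed.
So 3 colors are not enough.

No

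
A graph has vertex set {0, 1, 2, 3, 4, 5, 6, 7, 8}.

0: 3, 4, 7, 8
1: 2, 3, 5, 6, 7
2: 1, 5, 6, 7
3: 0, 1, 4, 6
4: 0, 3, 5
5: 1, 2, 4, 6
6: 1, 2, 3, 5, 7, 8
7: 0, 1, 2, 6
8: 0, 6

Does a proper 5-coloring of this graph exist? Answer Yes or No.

The chromatic number is 4. 1, 2, 5, 6 are pairwise adjacent (a clique of size 4), so at least 4 colors are needed.
4 colors suffice: color a → {0, 6}; color b → {1, 4, 8}; color c → {3, 5, 7}; color d → {2}.
Since 5 ≥ 4, a proper 5-coloring certainly exists.

Yes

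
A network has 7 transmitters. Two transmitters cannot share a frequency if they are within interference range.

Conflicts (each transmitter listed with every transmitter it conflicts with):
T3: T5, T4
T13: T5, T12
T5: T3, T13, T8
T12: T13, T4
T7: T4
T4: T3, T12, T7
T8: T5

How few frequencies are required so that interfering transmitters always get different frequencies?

3

The cycle T12-T13-T5-T3-T4-T12 has odd length 5, so it cannot be 2-colored; at least 3 frequencies are needed.
3 frequencies suffice: T3=2, T13=2, T5=1, T12=3, T7=2, T4=1, T8=2. No two conflicting transmitters share a frequency.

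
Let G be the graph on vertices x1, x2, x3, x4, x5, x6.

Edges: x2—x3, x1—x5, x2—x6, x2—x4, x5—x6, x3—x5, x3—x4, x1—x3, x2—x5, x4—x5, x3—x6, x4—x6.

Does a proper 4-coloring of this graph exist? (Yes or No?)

No

x2, x3, x4, x5, x6 are mutually adjacent (a clique of size 5), so at least 5 colors are needed.
So 4 colors are not enough.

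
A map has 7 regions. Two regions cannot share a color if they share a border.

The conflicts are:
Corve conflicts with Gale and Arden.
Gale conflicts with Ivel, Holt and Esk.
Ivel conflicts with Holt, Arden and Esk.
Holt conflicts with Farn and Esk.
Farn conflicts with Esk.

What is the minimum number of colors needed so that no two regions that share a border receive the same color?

Gale, Ivel, Holt, Esk are mutually in conflict, so at least 4 colors are needed.
4 colors suffice: Corve=1, Gale=4, Ivel=2, Holt=1, Arden=3, Farn=2, Esk=3. Every pair that conflicts lands in different colors.

4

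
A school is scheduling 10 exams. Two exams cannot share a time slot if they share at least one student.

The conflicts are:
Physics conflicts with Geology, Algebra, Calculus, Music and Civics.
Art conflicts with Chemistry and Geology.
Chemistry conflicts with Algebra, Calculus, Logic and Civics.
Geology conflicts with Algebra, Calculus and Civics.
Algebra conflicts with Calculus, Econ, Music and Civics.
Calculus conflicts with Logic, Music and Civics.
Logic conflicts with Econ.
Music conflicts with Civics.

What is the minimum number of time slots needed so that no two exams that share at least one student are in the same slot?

5

Physics, Geology, Algebra, Calculus, Civics are mutually in conflict, so at least 5 time slots are needed.
5 time slots suffice: time slot 1 → {Art, Algebra, Logic}; time slot 2 → {Calculus, Econ}; time slot 3 → {Civics}; time slot 4 → {Chemistry, Geology, Music}; time slot 5 → {Physics}. No two conflicting exams share a time slot.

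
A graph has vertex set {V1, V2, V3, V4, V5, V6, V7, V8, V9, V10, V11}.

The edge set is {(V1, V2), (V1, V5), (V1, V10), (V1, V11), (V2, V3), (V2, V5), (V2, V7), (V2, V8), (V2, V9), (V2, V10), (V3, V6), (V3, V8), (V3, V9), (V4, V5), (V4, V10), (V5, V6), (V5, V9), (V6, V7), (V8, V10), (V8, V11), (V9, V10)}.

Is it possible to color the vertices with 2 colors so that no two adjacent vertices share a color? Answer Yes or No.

V2, V8, V10 are mutually adjacent, so at least 3 colors are needed.
So 2 colors are not enough.

No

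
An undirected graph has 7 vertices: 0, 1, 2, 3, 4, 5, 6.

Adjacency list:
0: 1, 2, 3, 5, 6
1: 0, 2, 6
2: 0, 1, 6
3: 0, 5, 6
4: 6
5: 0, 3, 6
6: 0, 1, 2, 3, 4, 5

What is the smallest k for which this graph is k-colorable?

4

0, 3, 5, 6 are mutually adjacent (a clique of size 4), so at least 4 colors are needed.
A valid assignment using 4 colors: 0=blue, 1=green, 2=yellow, 3=yellow, 4=blue, 5=green, 6=red. Every edge joins two different colors.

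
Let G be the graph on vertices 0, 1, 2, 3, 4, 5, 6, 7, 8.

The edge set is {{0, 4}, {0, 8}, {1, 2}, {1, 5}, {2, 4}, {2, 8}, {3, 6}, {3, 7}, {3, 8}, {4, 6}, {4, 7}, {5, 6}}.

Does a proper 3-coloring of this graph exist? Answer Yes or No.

The chromatic number is 3. The cycle 1-5-6-4-2-1 has odd length 5, so it cannot be 2-colored; at least 3 colors are needed.
3 colors suffice: color red → {1, 4, 8}; color blue → {0, 2, 6, 7}; color green → {3, 5}.
That is already a proper 3-coloring.

Yes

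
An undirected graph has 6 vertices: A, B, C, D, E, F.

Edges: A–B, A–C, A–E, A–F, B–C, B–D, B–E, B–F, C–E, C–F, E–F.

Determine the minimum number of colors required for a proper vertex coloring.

5

A, B, C, E, F are pairwise adjacent (a clique of size 5), so at least 5 colors are needed.
5 colors suffice: color 1 → {B}; color 2 → {C, D}; color 3 → {F}; color 4 → {E}; color 5 → {A}. Every edge joins two different colors.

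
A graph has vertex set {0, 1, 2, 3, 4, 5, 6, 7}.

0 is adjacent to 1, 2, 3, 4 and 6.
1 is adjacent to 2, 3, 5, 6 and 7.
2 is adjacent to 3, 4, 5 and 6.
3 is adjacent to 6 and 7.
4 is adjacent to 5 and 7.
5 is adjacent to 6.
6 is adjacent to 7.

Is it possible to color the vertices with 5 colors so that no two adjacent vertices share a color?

The chromatic number is 5. 0, 1, 2, 3, 6 form a clique, so at least 5 colors are needed.
5 colors suffice: color red → {4, 6}; color blue → {1}; color green → {2, 7}; color yellow → {0, 5}; color purple → {3}.
That is already a proper 5-coloring.

Yes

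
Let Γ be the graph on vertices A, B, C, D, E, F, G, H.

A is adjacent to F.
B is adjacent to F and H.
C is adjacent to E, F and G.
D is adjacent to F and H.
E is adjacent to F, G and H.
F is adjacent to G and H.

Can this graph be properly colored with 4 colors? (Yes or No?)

Yes

The chromatic number is 4. C, E, F, G are mutually adjacent (a clique of size 4), so at least 4 colors are needed.
4 colors suffice: color 1 → {F}; color 2 → {A, C, H}; color 3 → {B, D, E}; color 4 → {G}.
That is already a proper 4-coloring.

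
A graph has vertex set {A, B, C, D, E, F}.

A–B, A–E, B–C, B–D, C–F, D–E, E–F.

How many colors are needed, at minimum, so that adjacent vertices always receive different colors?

3

The cycle F-E-D-B-C-F has odd length 5, so it cannot be 2-colored; at least 3 colors are needed.
One proper 3-coloring: A=2, B=1, C=2, D=2, E=1, F=3. No two adjacent vertices share a color.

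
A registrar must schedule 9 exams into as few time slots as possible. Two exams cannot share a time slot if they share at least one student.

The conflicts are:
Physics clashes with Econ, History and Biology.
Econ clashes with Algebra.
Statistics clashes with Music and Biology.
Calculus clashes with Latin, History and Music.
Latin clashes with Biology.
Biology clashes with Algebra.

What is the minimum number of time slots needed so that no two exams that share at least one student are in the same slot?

3

The cycle Latin-Biology-Physics-History-Calculus-Latin has odd length 5, so it cannot be 2-colored; at least 3 time slots are needed.
3 time slots suffice: Physics=2, Econ=1, Statistics=3, Calculus=1, Latin=2, History=3, Music=2, Biology=1, Algebra=2. No two conflicting exams share a time slot.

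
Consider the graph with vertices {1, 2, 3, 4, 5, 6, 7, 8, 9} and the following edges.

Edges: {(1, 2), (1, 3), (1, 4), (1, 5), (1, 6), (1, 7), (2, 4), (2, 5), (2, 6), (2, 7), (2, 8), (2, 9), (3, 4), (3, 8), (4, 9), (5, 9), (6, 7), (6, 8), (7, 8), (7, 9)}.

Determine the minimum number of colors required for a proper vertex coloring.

4

2, 6, 7, 8 are pairwise adjacent (a clique of size 4), so at least 4 colors are needed.
4 colors suffice: color red → {2, 3}; color blue → {1, 8, 9}; color green → {4, 5, 7}; color yellow → {6}. Every edge joins two different colors.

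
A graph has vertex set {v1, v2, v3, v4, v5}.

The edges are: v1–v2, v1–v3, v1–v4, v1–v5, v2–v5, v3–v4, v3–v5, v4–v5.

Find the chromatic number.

v1, v3, v4, v5 are pairwise adjacent (a clique of size 4), so at least 4 colors are needed.
4 colors suffice: color 1 → {v1}; color 2 → {v5}; color 3 → {v2, v3}; color 4 → {v4}. Every edge joins two different colors.

4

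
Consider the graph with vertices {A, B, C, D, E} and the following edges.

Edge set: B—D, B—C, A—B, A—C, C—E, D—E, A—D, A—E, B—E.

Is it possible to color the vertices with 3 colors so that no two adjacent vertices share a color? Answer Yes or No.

No

A, B, D, E are mutually adjacent (a clique of size 4), so at least 4 colors are needed.
So 3 colors are not enough.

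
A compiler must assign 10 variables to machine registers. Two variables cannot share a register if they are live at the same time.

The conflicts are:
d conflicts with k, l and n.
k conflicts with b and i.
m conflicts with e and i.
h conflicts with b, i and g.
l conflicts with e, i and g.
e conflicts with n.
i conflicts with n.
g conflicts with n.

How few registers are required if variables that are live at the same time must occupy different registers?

d and n conflict, so at least 2 registers are needed.
A valid assignment using 2 registers: d=1, k=2, m=2, h=2, b=1, l=2, e=1, i=1, g=1, n=2. No two conflicting variables share a register.

2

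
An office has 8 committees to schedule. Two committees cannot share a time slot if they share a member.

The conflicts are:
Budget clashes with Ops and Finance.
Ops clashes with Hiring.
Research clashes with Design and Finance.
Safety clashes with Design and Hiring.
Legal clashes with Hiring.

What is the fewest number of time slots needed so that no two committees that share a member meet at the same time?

The cycle Hiring-Ops-Budget-Finance-Research-Design-Safety-Hiring has odd length 7, so it cannot be 2-colored; at least 3 time slots are needed.
3 time slots suffice: Budget=3, Ops=2, Research=2, Safety=2, Legal=2, Design=1, Finance=1, Hiring=1. Every pair that conflicts lands in different time slots.

3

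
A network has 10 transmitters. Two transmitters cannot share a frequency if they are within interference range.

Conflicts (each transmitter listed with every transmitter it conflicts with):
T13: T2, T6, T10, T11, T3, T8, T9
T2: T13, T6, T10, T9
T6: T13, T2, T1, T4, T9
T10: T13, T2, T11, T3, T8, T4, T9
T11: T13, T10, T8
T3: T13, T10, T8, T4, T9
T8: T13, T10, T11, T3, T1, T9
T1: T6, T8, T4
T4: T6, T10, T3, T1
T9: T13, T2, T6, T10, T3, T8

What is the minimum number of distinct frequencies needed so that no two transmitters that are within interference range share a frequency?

5

T13, T10, T3, T8, T9 pairwise conflict, so at least 5 frequencies are needed.
5 frequencies suffice: frequency 1 → {T13, T4}; frequency 2 → {T6, T10}; frequency 3 → {T2, T8}; frequency 4 → {T11, T1, T9}; frequency 5 → {T3}. Every pair that conflicts lands in different frequencies.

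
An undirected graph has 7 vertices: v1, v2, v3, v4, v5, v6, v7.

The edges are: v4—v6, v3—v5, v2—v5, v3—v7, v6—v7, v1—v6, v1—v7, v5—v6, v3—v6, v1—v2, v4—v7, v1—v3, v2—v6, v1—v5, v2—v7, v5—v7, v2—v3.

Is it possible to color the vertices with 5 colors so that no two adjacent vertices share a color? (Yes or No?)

No

v1, v2, v3, v5, v6, v7 form a clique, so at least 6 colors are needed.
So 5 colors are not enough.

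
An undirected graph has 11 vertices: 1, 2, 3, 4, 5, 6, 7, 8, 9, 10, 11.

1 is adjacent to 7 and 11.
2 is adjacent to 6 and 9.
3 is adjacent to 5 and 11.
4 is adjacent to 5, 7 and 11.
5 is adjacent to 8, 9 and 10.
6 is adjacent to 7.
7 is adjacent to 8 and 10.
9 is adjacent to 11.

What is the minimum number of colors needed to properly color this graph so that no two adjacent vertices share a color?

7 and 8 are adjacent, so at least 2 colors are needed.
2 colors suffice: color a → {2, 5, 7, 11}; color b → {1, 3, 4, 6, 8, 9, 10}. Each edge has distinct colors on its endpoints.

2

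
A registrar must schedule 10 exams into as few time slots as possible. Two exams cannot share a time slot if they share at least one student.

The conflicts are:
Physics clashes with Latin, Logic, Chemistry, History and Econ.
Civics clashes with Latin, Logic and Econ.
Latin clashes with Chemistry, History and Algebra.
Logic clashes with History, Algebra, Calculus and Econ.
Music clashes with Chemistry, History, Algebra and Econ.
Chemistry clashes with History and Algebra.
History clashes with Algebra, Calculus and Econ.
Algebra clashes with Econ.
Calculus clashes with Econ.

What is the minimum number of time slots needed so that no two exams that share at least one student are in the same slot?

4

Latin, Chemistry, History, Algebra all conflict with each other, so at least 4 time slots are needed.
4 time slots suffice: time slot 1 → {Civics, History}; time slot 2 → {Chemistry, Econ}; time slot 3 → {Physics, Algebra, Calculus}; time slot 4 → {Latin, Logic, Music}. Each listed conflict is separated.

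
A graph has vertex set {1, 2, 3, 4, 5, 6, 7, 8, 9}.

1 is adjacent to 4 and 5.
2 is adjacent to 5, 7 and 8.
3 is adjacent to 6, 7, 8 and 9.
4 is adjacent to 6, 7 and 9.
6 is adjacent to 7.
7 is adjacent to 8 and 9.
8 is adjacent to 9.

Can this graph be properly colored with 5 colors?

Yes

The chromatic number is 4. 3, 7, 8, 9 are pairwise adjacent (a clique of size 4), so at least 4 colors are needed.
4 colors suffice: 1=c, 2=b, 3=b, 4=b, 5=a, 6=c, 7=a, 8=d, 9=c.
Since 5 ≥ 4, a proper 5-coloring certainly exists.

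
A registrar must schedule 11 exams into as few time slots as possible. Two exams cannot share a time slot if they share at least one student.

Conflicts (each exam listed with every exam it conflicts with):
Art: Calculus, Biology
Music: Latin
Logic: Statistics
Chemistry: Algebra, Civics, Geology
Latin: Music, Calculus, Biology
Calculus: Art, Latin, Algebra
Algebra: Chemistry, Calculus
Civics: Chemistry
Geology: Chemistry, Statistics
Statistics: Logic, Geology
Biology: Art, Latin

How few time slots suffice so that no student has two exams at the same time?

2

Music and Latin conflict, so at least 2 time slots are needed.
Using 2 time slots: Art=2, Music=1, Logic=2, Chemistry=1, Latin=2, Calculus=1, Algebra=2, Civics=2, Geology=2, Statistics=1, Biology=1. Each listed conflict is separated.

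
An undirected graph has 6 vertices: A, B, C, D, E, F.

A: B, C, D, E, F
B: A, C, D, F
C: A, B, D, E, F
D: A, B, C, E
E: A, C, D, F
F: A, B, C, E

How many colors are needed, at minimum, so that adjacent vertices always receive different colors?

4

A, C, E, F are mutually adjacent (a clique of size 4), so at least 4 colors are needed.
One proper 4-coloring: A=red, B=yellow, C=blue, D=green, E=yellow, F=green. No two adjacent vertices share a color.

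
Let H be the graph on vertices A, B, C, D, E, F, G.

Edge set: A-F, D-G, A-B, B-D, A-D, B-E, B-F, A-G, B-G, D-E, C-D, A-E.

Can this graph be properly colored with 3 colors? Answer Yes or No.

No

A, B, D, G form a clique, so at least 4 colors are needed.
So 3 colors are not enough.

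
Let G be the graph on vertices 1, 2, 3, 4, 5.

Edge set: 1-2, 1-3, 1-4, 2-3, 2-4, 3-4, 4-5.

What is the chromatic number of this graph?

1, 2, 3, 4 form a clique, so at least 4 colors are needed.
4 colors suffice: color a → {4}; color b → {1, 5}; color c → {3}; color d → {2}. No two adjacent vertices share a color.

4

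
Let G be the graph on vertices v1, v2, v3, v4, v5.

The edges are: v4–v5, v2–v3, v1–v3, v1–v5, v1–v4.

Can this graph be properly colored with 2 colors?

No

v1, v4, v5 are mutually adjacent, so at least 3 colors are needed.
So 2 colors are not enough.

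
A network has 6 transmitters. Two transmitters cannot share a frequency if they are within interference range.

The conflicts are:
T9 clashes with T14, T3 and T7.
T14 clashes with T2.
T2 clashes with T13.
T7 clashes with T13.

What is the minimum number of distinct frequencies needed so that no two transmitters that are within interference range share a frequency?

The cycle T2-T14-T9-T7-T13-T2 has odd length 5, so it cannot be 2-colored; at least 3 frequencies are needed.
3 frequencies suffice: frequency 1 → {T9, T2}; frequency 2 → {T14, T3, T13}; frequency 3 → {T7}. No two conflicting transmitters share a frequency.

3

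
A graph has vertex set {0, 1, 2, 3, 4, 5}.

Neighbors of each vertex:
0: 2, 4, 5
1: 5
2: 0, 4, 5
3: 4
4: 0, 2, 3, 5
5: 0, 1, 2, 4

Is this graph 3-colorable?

No

0, 2, 4, 5 are mutually adjacent (a clique of size 4), so at least 4 colors are needed.
So 3 colors are not enough.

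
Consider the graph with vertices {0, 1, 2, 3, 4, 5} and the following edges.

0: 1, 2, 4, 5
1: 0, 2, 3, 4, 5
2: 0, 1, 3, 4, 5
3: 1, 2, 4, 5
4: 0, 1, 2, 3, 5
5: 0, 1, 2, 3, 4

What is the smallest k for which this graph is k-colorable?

1, 2, 3, 4, 5 form a clique, so at least 5 colors are needed.
5 colors suffice: color red → {2}; color blue → {4}; color green → {1}; color yellow → {5}; color purple → {0, 3}. Each edge has distinct colors on its endpoints.

5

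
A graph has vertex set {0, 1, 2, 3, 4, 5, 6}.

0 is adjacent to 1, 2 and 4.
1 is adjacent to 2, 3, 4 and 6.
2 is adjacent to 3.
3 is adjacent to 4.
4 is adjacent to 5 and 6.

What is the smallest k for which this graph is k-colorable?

1, 3, 4 form a triangle, so at least 3 colors are needed.
One proper 3-coloring: 0=green, 1=blue, 2=red, 3=green, 4=red, 5=blue, 6=green. No two adjacent vertices share a color.

3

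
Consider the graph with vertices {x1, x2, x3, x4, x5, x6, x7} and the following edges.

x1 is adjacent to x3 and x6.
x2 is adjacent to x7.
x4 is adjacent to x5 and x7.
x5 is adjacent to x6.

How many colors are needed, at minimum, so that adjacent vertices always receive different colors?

2

x1 and x6 are adjacent, so at least 2 colors are needed.
2 colors suffice: color red → {x2, x3, x4, x6}; color blue → {x1, x5, x7}. Every edge joins two different colors.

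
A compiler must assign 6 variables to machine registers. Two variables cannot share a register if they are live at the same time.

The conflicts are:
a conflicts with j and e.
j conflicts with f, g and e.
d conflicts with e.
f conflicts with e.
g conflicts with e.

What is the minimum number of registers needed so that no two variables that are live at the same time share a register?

j, f, e pairwise conflict, so at least 3 registers are needed.
3 registers suffice: register 1 → {e}; register 2 → {j, d}; register 3 → {a, f, g}. Each listed conflict is separated.

3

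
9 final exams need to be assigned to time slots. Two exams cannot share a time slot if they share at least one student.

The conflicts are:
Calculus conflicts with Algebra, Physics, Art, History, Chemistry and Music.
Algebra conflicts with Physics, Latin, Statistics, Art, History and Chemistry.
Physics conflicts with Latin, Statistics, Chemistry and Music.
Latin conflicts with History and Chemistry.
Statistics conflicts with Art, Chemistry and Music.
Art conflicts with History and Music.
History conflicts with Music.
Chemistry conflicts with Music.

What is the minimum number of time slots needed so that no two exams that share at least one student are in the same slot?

Algebra, Physics, Latin, Chemistry are mutually in conflict, so at least 4 time slots are needed.
4 time slots suffice: Calculus=3, Algebra=1, Physics=4, Latin=3, Statistics=3, Art=2, History=4, Chemistry=2, Music=1. Every pair that conflicts lands in different time slots.

4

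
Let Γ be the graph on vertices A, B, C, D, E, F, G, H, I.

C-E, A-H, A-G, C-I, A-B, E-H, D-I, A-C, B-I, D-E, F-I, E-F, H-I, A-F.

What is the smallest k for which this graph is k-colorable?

A and H are adjacent, so at least 2 colors are needed.
2 colors suffice: color 1 → {A, E, I}; color 2 → {B, C, D, F, G, H}. Each edge has distinct colors on its endpoints.

2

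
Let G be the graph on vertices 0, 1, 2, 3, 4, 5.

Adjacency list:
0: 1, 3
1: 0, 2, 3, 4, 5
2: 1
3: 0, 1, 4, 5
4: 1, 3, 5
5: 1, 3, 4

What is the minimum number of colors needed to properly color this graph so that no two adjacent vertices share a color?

4

1, 3, 4, 5 form a clique, so at least 4 colors are needed.
4 colors suffice: color red → {1}; color blue → {2, 3}; color green → {0, 4}; color yellow → {5}. Every edge joins two different colors.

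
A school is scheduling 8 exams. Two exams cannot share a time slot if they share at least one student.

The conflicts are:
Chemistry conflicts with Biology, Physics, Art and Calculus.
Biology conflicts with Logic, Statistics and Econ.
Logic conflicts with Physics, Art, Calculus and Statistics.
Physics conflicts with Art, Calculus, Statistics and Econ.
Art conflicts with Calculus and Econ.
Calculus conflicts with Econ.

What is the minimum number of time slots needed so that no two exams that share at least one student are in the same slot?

4

Physics, Art, Calculus, Econ pairwise conflict, so at least 4 time slots are needed.
A valid assignment using 4 time slots: Chemistry=3, Biology=1, Logic=3, Physics=1, Art=2, Calculus=4, Statistics=2, Econ=3. Every pair that conflicts lands in different time slots.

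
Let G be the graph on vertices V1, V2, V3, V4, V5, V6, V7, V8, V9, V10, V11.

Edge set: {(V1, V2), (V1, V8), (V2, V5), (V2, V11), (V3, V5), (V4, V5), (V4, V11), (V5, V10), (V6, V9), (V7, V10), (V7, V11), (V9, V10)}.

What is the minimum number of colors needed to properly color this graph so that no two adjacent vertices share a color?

3

The cycle V11-V7-V10-V5-V2-V11 has odd length 5, so it cannot be 2-colored; at least 3 colors are needed.
One proper 3-coloring: V1=1, V2=2, V3=2, V4=2, V5=1, V6=2, V7=3, V8=2, V9=1, V10=2, V11=1. No two adjacent vertices share a color.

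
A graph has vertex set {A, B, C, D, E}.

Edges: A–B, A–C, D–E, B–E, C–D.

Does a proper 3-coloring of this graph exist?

The chromatic number is 3. The cycle C-D-E-B-A-C has odd length 5, so it cannot be 2-colored; at least 3 colors are needed.
A valid assignment using 3 colors: A=blue, B=green, C=red, D=blue, E=red.
That is already a proper 3-coloring.

Yes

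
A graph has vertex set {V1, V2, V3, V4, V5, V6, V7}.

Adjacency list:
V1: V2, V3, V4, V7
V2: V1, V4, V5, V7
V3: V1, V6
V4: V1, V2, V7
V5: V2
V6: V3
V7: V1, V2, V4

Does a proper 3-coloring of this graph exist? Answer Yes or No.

No

V1, V2, V4, V7 are mutually adjacent (a clique of size 4), so at least 4 colors are needed.
So 3 colors are not enough.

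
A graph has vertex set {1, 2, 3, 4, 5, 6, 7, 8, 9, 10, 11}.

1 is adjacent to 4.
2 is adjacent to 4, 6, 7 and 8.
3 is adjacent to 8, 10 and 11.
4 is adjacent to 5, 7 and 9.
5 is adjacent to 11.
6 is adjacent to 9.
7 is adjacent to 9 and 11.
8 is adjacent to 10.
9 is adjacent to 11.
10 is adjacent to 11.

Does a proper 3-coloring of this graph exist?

Yes

The chromatic number is 3. 3, 8, 10 form a triangle, so at least 3 colors are needed.
3 colors suffice: color a → {4, 6, 8, 11}; color b → {1, 5, 7, 10}; color c → {2, 3, 9}.
That is already a proper 3-coloring.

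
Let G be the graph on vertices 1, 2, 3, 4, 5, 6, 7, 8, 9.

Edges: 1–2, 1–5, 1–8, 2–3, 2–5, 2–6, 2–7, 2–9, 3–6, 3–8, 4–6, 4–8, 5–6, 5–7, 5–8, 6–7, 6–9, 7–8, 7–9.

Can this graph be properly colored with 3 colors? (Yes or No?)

No

2, 5, 6, 7 are mutually adjacent (a clique of size 4), so at least 4 colors are needed.
So 3 colors are not enough.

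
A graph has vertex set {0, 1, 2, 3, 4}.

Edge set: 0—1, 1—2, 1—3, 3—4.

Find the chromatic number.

0 and 1 are adjacent, so at least 2 colors are needed.
2 colors suffice: color red → {1, 4}; color blue → {0, 2, 3}. Every edge joins two different colors.

2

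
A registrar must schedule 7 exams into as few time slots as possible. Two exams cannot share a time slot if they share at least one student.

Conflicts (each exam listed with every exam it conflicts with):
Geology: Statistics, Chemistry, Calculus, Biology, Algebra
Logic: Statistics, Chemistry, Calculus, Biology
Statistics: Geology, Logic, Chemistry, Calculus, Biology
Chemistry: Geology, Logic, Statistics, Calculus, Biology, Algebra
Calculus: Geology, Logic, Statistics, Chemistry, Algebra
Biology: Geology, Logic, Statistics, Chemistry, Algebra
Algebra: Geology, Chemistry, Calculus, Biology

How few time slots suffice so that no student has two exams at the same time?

4

Logic, Statistics, Chemistry, Calculus are mutually in conflict, so at least 4 time slots are needed.
Using 4 time slots: Geology=3, Logic=3, Statistics=4, Chemistry=1, Calculus=2, Biology=2, Algebra=4. Each listed conflict is separated.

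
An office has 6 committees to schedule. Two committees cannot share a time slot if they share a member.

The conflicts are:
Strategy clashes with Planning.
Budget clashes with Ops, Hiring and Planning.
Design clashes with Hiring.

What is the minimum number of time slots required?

2

Budget and Planning conflict, so at least 2 time slots are needed.
Using 2 time slots: Strategy=1, Budget=1, Design=1, Ops=2, Hiring=2, Planning=2. Each listed conflict is separated.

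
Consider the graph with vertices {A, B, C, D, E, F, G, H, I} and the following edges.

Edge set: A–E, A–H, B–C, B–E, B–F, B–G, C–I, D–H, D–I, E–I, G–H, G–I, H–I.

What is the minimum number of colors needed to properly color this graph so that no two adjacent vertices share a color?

D, H, I form a triangle, so at least 3 colors are needed.
3 colors suffice: A=red, B=red, C=blue, D=green, E=blue, F=blue, G=green, H=blue, I=red. Every edge joins two different colors.

3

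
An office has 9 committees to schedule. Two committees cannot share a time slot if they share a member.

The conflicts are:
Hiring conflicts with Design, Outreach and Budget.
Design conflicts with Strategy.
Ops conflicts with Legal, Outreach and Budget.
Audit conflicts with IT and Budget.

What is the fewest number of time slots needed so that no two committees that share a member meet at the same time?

2

Ops and Budget conflict, so at least 2 time slots are needed.
2 time slots suffice: Hiring=1, Design=2, Ops=1, Audit=1, Strategy=1, Legal=2, IT=2, Outreach=2, Budget=2. Every pair that conflicts lands in different time slots.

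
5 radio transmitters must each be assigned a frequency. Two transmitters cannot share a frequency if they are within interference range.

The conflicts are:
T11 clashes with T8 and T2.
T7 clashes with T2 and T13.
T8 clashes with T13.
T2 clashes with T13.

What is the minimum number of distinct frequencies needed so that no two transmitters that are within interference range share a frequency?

3

T7, T2, T13 pairwise conflict, so at least 3 frequencies are needed.
3 frequencies suffice: frequency 1 → {T8, T2}; frequency 2 → {T11, T13}; frequency 3 → {T7}. Every pair that conflicts lands in different frequencies.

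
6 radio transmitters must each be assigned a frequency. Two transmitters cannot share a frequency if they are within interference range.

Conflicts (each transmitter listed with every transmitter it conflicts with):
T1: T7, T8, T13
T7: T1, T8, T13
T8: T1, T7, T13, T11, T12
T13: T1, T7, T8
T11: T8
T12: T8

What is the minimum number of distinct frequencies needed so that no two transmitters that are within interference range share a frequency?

4

T1, T7, T8, T13 are mutually in conflict, so at least 4 frequencies are needed.
4 frequencies suffice: T1=2, T7=3, T8=1, T13=4, T11=2, T12=2. Each listed conflict is separated.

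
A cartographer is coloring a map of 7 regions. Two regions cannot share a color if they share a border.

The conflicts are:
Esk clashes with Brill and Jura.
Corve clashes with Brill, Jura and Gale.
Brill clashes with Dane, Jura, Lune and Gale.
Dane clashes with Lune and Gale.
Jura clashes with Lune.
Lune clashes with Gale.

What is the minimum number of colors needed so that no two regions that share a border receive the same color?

4

Brill, Dane, Lune, Gale pairwise conflict, so at least 4 colors are needed.
One proper 4-coloring: Esk=3, Corve=3, Brill=1, Dane=4, Jura=2, Lune=3, Gale=2. Every pair that conflicts lands in different colors.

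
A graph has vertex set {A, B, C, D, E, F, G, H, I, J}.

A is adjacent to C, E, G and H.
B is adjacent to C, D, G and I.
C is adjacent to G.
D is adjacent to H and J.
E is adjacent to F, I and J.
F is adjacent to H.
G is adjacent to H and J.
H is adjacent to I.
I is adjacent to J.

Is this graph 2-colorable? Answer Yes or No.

No

E, I, J are pairwise adjacent, so at least 3 colors are needed.
So 2 colors are not enough.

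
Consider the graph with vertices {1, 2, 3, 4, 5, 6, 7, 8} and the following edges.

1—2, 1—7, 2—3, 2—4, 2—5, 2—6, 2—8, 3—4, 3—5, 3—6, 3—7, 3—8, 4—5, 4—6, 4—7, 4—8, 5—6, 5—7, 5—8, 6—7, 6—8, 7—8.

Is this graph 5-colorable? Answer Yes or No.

2, 3, 4, 5, 6, 8 are mutually adjacent (a clique of size 6), so at least 6 colors are needed.
So 5 colors are not enough.

No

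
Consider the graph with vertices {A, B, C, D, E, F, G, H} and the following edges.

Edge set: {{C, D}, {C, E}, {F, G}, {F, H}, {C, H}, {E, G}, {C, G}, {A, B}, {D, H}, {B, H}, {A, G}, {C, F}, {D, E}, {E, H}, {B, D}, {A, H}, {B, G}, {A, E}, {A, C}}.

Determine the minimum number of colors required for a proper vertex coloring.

A, C, E, H are pairwise adjacent (a clique of size 4), so at least 4 colors are needed.
One proper 4-coloring: A=4, B=1, C=1, D=4, E=3, F=3, G=2, H=2. No two adjacent vertices share a color.

4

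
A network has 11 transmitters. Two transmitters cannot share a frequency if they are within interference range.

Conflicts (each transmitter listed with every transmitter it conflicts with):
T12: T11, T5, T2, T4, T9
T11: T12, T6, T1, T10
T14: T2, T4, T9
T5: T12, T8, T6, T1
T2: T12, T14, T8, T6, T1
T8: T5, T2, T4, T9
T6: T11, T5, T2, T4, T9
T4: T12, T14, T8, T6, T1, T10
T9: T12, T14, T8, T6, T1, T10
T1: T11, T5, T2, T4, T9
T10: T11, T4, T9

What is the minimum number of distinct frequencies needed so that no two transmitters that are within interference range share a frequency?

T8 and T9 conflict, so at least 2 frequencies are needed.
2 frequencies suffice: frequency 1 → {T11, T5, T2, T4, T9}; frequency 2 → {T12, T14, T8, T6, T1, T10}. Every pair that conflicts lands in different frequencies.

2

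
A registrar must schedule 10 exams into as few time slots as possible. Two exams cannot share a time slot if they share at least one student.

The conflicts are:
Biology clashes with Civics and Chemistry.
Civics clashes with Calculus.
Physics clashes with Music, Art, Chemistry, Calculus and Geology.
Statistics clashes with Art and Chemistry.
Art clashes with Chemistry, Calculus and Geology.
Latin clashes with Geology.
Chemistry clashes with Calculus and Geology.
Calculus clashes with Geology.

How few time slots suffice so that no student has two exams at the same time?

Physics, Art, Chemistry, Calculus, Geology are mutually in conflict, so at least 5 time slots are needed.
Using 5 time slots: Biology=2, Civics=1, Physics=3, Music=1, Statistics=3, Art=2, Latin=1, Chemistry=1, Calculus=5, Geology=4. No two conflicting exams share a time slot.

5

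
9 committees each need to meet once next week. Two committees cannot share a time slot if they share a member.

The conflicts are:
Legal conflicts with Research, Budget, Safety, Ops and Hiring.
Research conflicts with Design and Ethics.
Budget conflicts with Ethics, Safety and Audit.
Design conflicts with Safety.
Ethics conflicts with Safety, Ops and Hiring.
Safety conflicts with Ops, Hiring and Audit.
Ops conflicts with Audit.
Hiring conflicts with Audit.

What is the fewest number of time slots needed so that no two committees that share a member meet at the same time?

Ethics, Safety, Hiring all conflict with each other, so at least 3 time slots are needed.
3 time slots suffice: time slot 1 → {Research, Safety}; time slot 2 → {Legal, Design, Ethics, Audit}; time slot 3 → {Budget, Ops, Hiring}. Each listed conflict is separated.

3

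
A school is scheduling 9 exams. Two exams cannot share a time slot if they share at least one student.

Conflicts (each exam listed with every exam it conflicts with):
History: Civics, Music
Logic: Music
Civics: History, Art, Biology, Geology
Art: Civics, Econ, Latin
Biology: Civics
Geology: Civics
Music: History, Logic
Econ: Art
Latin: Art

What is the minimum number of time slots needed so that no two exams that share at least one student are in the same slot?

2

Civics and Art conflict, so at least 2 time slots are needed.
2 time slots suffice: time slot 1 → {Civics, Music, Econ, Latin}; time slot 2 → {History, Logic, Art, Biology, Geology}. No two conflicting exams share a time slot.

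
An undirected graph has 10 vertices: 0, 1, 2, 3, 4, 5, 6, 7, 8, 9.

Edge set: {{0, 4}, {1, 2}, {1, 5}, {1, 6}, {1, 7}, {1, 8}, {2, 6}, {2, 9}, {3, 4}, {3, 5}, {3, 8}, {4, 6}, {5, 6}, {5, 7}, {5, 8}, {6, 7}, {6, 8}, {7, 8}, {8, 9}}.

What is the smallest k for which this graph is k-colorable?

1, 5, 6, 7, 8 are mutually adjacent (a clique of size 5), so at least 5 colors are needed.
A valid assignment using 5 colors: 0=a, 1=c, 2=b, 3=a, 4=b, 5=d, 6=a, 7=e, 8=b, 9=a. Every edge joins two different colors.

5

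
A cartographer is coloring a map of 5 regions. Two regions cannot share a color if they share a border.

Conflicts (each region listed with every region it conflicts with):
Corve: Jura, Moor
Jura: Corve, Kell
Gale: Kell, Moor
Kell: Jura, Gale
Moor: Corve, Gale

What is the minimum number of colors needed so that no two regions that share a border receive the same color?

3

The cycle Gale-Kell-Jura-Corve-Moor-Gale has odd length 5, so it cannot be 2-colored; at least 3 colors are needed.
One proper 3-coloring: Corve=2, Jura=1, Gale=3, Kell=2, Moor=1. Every pair that conflicts lands in different colors.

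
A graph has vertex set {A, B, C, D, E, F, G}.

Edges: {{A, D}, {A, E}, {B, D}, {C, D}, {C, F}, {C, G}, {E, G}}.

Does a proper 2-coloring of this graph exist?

The cycle E-G-C-D-A-E has odd length 5, so it cannot be 2-colored; at least 3 colors are needed.
So 2 colors are not enough.

No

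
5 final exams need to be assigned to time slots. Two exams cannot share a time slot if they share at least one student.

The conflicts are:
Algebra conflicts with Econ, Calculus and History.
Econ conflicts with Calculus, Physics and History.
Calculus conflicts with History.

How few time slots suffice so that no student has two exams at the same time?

Algebra, Econ, Calculus, History are mutually in conflict, so at least 4 time slots are needed.
4 time slots suffice: time slot 1 → {Econ}; time slot 2 → {Physics, History}; time slot 3 → {Algebra}; time slot 4 → {Calculus}. Each listed conflict is separated.

4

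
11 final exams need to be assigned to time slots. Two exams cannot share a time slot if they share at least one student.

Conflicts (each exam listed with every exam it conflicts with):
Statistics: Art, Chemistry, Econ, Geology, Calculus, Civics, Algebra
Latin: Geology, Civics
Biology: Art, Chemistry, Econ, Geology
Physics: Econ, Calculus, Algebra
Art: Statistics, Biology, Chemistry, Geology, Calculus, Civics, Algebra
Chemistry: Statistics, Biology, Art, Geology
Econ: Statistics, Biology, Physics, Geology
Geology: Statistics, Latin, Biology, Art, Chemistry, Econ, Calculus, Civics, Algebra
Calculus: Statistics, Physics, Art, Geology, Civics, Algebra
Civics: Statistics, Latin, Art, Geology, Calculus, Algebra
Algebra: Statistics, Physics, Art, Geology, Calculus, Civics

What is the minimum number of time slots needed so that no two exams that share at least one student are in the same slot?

6

Statistics, Art, Geology, Calculus, Civics, Algebra all conflict with each other, so at least 6 time slots are needed.
Using 6 time slots: Statistics=2, Latin=2, Biology=2, Physics=1, Art=3, Chemistry=4, Econ=3, Geology=1, Calculus=5, Civics=6, Algebra=4. Each listed conflict is separated.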